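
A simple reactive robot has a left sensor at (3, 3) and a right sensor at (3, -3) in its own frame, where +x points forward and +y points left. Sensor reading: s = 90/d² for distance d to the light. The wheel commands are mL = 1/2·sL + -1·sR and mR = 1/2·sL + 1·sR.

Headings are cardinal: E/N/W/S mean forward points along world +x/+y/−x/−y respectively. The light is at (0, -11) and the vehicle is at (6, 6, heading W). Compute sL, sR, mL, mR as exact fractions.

18/41 90/409 -9/16769 7371/16769

left sensor world pos  = (3, 3); dL² = 205
right sensor world pos = (3, 9); dR² = 409
sL = 90/205 = 18/41
sR = 90/409 = 90/409
mL = 1/2·sL + -1·sR = -9/16769
mR = 1/2·sL + 1·sR = 7371/16769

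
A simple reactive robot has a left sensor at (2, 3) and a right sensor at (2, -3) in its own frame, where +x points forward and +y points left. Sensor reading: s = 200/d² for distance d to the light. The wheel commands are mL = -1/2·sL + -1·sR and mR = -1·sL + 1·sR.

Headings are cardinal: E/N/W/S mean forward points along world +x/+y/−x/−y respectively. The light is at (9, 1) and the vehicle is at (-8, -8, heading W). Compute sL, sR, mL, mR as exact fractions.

40/101 200/397 -28140/40097 4320/40097

left sensor world pos  = (-10, -11); dL² = 505
right sensor world pos = (-10, -5); dR² = 397
sL = 200/505 = 40/101
sR = 200/397 = 200/397
mL = -1/2·sL + -1·sR = -28140/40097
mR = -1·sL + 1·sR = 4320/40097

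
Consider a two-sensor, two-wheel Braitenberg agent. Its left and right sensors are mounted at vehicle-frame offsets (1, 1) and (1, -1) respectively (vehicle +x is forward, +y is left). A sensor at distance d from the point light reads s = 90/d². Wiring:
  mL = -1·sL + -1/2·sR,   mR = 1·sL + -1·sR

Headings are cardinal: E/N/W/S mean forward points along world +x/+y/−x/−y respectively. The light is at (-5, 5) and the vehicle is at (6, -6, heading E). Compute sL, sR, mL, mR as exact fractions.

left sensor world pos  = (7, -5); dL² = 244
right sensor world pos = (7, -7); dR² = 288
sL = 90/244 = 45/122
sR = 90/288 = 5/16
mL = -1·sL + -1/2·sR = -1025/1952
mR = 1·sL + -1·sR = 55/976

45/122 5/16 -1025/1952 55/976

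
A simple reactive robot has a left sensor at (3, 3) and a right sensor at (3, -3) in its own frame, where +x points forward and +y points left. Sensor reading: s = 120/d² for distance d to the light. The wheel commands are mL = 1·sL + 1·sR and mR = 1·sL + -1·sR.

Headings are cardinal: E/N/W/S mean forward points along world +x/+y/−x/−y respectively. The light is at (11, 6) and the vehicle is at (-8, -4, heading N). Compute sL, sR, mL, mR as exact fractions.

left sensor world pos  = (-11, -1); dL² = 533
right sensor world pos = (-5, -1); dR² = 305
sL = 120/533 = 120/533
sR = 120/305 = 24/61
mL = 1·sL + 1·sR = 20112/32513
mR = 1·sL + -1·sR = -5472/32513

120/533 24/61 20112/32513 -5472/32513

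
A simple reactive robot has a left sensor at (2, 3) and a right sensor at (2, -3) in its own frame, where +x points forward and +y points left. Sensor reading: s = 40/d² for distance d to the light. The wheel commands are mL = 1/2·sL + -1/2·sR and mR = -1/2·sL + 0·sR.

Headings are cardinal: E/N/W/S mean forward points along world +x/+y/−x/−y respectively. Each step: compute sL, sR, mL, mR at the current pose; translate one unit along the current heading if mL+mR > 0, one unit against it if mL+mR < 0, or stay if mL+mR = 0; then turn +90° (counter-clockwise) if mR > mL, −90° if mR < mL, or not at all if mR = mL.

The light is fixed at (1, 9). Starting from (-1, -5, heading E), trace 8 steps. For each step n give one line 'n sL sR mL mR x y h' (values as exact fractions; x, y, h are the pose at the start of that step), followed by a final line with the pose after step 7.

n=0: pose=(-1,-5,E); sL=40/121, sR=40/289; mL=3360/34969, mR=-20/121; mL+mR=-20/289 → advance -1; mR−mL=-9140/34969 → turn -1·90°
n=1: pose=(-2,-5,S); sL=5/32, sR=10/73; mL=45/4672, mR=-5/64; mL+mR=-5/73 → advance -1; mR−mL=-205/2336 → turn -1·90°
n=2: pose=(-2,-4,W); sL=40/281, sR=8/25; mL=-624/7025, mR=-20/281; mL+mR=-4/25 → advance -1; mR−mL=124/7025 → turn +1·90°
n=3: pose=(-1,-4,S); sL=20/113, sR=4/25; mL=24/2825, mR=-10/113; mL+mR=-2/25 → advance -1; mR−mL=-274/2825 → turn -1·90°
n=4: pose=(-1,-3,W); sL=40/241, sR=40/97; mL=-2880/23377, mR=-20/241; mL+mR=-20/97 → advance -1; mR−mL=940/23377 → turn +1·90°
n=5: pose=(0,-3,S); sL=1/5, sR=10/53; mL=3/530, mR=-1/10; mL+mR=-5/53 → advance -1; mR−mL=-28/265 → turn -1·90°
n=6: pose=(0,-2,W); sL=8/41, sR=40/73; mL=-528/2993, mR=-4/41; mL+mR=-20/73 → advance -1; mR−mL=236/2993 → turn +1·90°
n=7: pose=(1,-2,S); sL=20/89, sR=20/89; mL=0, mR=-10/89; mL+mR=-10/89 → advance -1; mR−mL=-10/89 → turn -1·90°

0 40/121 40/289 3360/34969 -20/121 -1 -5 E
1 5/32 10/73 45/4672 -5/64 -2 -5 S
2 40/281 8/25 -624/7025 -20/281 -2 -4 W
3 20/113 4/25 24/2825 -10/113 -1 -4 S
4 40/241 40/97 -2880/23377 -20/241 -1 -3 W
5 1/5 10/53 3/530 -1/10 0 -3 S
6 8/41 40/73 -528/2993 -4/41 0 -2 W
7 20/89 20/89 0 -10/89 1 -2 S
final 1 -1 W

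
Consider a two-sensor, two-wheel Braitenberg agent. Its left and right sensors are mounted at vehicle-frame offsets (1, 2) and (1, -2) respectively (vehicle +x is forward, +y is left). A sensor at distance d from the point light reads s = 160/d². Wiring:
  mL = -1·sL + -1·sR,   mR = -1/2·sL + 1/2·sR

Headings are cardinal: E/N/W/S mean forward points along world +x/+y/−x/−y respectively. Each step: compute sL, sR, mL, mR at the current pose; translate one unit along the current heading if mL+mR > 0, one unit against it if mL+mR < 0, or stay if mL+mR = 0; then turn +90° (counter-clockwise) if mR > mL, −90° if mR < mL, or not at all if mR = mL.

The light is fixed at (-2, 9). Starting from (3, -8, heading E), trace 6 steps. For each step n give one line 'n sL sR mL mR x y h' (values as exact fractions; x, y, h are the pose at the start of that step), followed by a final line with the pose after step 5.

0 160/261 160/397 -105280/103617 -10880/103617 3 -8 E
1 8/13 40/73 -1104/949 -32/949 2 -8 N
2 160/409 32/53 -21568/21677 2304/21677 2 -9 W
3 16/41 16/37 -1248/1517 32/1517 3 -9 S
4 160/261 160/397 -105280/103617 -10880/103617 3 -8 E
5 8/13 40/73 -1104/949 -32/949 2 -8 N
final 2 -9 W

n=0: pose=(3,-8,E); sL=160/261, sR=160/397; mL=-105280/103617, mR=-10880/103617; mL+mR=-38720/34539 → advance -1; mR−mL=94400/103617 → turn +1·90°
n=1: pose=(2,-8,N); sL=8/13, sR=40/73; mL=-1104/949, mR=-32/949; mL+mR=-1136/949 → advance -1; mR−mL=1072/949 → turn +1·90°
n=2: pose=(2,-9,W); sL=160/409, sR=32/53; mL=-21568/21677, mR=2304/21677; mL+mR=-19264/21677 → advance -1; mR−mL=23872/21677 → turn +1·90°
n=3: pose=(3,-9,S); sL=16/41, sR=16/37; mL=-1248/1517, mR=32/1517; mL+mR=-1216/1517 → advance -1; mR−mL=1280/1517 → turn +1·90°
n=4: pose=(3,-8,E); sL=160/261, sR=160/397; mL=-105280/103617, mR=-10880/103617; mL+mR=-38720/34539 → advance -1; mR−mL=94400/103617 → turn +1·90°
n=5: pose=(2,-8,N); sL=8/13, sR=40/73; mL=-1104/949, mR=-32/949; mL+mR=-1136/949 → advance -1; mR−mL=1072/949 → turn +1·90°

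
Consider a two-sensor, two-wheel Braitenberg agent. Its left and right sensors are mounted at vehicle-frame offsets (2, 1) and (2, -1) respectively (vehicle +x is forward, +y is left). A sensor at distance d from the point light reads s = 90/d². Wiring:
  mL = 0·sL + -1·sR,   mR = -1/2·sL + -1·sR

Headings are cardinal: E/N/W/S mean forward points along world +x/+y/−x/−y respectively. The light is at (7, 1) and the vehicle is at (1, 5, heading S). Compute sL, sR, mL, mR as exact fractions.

left sensor world pos  = (2, 3); dL² = 29
right sensor world pos = (0, 3); dR² = 53
sL = 90/29 = 90/29
sR = 90/53 = 90/53
mL = 0·sL + -1·sR = -90/53
mR = -1/2·sL + -1·sR = -4995/1537

90/29 90/53 -90/53 -4995/1537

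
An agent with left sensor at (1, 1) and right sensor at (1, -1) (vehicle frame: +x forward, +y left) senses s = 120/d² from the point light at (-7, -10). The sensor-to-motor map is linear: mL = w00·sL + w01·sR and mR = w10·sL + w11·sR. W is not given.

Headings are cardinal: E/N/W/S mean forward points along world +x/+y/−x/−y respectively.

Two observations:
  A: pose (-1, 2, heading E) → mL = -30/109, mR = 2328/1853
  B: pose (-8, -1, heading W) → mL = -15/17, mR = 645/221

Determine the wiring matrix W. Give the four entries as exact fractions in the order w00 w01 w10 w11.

obs A: pose=(-1,2,E) → sL=60/109, sR=12/17, mL=-30/109, mR=2328/1853
obs B: pose=(-8,-1,W) → sL=30/17, sR=15/13, mL=-15/17, mR=645/221
sensor matrix S = [[60/109, 12/17], [30/17, 15/13]]; det S = -250020/409513
solve [mL_A; mL_B] = S·[w00; w01] and [mR_A; mR_B] = S·[w10; w11]:
  w00 = -1/2, w01 = 0, w10 = 1, w11 = 1

-1/2 0 1 1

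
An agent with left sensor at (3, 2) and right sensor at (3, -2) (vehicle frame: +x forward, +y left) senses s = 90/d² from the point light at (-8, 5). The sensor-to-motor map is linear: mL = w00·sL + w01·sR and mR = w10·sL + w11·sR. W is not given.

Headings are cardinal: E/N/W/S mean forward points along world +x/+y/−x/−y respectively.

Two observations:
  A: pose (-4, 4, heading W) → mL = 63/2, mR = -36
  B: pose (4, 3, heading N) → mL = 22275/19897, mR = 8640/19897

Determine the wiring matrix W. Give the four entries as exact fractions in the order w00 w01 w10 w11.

1 1/2 1 -1

obs A: pose=(-4,4,W) → sL=9, sR=45, mL=63/2, mR=-36
obs B: pose=(4,3,N) → sL=90/101, sR=90/197, mL=22275/19897, mR=8640/19897
sensor matrix S = [[9, 45], [90/101, 90/197]]; det S = -716040/19897
solve [mL_A; mL_B] = S·[w00; w01] and [mR_A; mR_B] = S·[w10; w11]:
  w00 = 1, w01 = 1/2, w10 = 1, w11 = -1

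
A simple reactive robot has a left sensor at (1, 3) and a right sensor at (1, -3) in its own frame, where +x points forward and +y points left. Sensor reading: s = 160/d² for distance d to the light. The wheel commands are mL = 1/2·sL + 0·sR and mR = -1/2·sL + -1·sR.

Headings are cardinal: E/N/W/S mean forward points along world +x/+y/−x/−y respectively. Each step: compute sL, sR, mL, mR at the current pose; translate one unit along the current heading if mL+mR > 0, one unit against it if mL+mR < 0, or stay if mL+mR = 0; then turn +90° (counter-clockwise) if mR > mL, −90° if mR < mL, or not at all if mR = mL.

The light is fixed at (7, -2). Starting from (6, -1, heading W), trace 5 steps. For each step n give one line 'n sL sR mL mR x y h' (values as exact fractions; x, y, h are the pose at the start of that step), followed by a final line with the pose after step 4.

n=0: pose=(6,-1,W); sL=20, sR=8; mL=10, mR=-18; mL+mR=-8 → advance -1; mR−mL=-28 → turn -1·90°
n=1: pose=(7,-1,N); sL=160/13, sR=160/13; mL=80/13, mR=-240/13; mL+mR=-160/13 → advance -1; mR−mL=-320/13 → turn -1·90°
n=2: pose=(7,-2,E); sL=16, sR=16; mL=8, mR=-24; mL+mR=-16 → advance -1; mR−mL=-32 → turn -1·90°
n=3: pose=(6,-2,S); sL=32, sR=160/17; mL=16, mR=-432/17; mL+mR=-160/17 → advance -1; mR−mL=-704/17 → turn -1·90°
n=4: pose=(6,-1,W); sL=20, sR=8; mL=10, mR=-18; mL+mR=-8 → advance -1; mR−mL=-28 → turn -1·90°

0 20 8 10 -18 6 -1 W
1 160/13 160/13 80/13 -240/13 7 -1 N
2 16 16 8 -24 7 -2 E
3 32 160/17 16 -432/17 6 -2 S
4 20 8 10 -18 6 -1 W
final 7 -1 N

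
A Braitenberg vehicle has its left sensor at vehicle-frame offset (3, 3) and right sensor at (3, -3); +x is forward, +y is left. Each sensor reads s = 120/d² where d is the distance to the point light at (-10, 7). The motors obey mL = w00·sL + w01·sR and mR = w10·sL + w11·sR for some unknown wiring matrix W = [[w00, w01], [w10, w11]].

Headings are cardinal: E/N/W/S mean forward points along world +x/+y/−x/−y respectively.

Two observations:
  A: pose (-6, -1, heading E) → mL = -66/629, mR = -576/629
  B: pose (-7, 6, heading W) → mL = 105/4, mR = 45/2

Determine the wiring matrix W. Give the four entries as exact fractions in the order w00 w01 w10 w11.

-1/2 1 -1 1

obs A: pose=(-6,-1,E) → sL=60/37, sR=12/17, mL=-66/629, mR=-576/629
obs B: pose=(-7,6,W) → sL=15/2, sR=30, mL=105/4, mR=45/2
sensor matrix S = [[60/37, 12/17], [15/2, 30]]; det S = 27270/629
solve [mL_A; mL_B] = S·[w00; w01] and [mR_A; mR_B] = S·[w10; w11]:
  w00 = -1/2, w01 = 1, w10 = -1, w11 = 1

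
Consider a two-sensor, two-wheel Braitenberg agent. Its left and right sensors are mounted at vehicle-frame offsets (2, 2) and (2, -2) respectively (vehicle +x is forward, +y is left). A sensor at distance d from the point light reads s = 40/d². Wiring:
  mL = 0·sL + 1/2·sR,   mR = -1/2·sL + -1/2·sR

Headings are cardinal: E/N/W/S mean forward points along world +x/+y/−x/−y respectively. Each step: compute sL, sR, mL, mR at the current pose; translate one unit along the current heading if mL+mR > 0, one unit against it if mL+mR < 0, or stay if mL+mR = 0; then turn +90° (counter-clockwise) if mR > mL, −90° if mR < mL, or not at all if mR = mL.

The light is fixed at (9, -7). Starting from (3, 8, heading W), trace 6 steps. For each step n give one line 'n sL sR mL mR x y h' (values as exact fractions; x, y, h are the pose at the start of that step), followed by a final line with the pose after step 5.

n=0: pose=(3,8,W); sL=40/233, sR=40/353; mL=20/353, mR=-11720/82249; mL+mR=-20/233 → advance -1; mR−mL=-16380/82249 → turn -1·90°
n=1: pose=(4,8,N); sL=20/169, sR=20/149; mL=10/149, mR=-3180/25181; mL+mR=-10/169 → advance -1; mR−mL=-4870/25181 → turn -1·90°
n=2: pose=(4,7,E); sL=8/53, sR=40/153; mL=20/153, mR=-1672/8109; mL+mR=-4/53 → advance -1; mR−mL=-2732/8109 → turn -1·90°
n=3: pose=(3,7,S); sL=1/4, sR=5/26; mL=5/52, mR=-23/104; mL+mR=-1/8 → advance -1; mR−mL=-33/104 → turn -1·90°
n=4: pose=(3,8,W); sL=40/233, sR=40/353; mL=20/353, mR=-11720/82249; mL+mR=-20/233 → advance -1; mR−mL=-16380/82249 → turn -1·90°
n=5: pose=(4,8,N); sL=20/169, sR=20/149; mL=10/149, mR=-3180/25181; mL+mR=-10/169 → advance -1; mR−mL=-4870/25181 → turn -1·90°

0 40/233 40/353 20/353 -11720/82249 3 8 W
1 20/169 20/149 10/149 -3180/25181 4 8 N
2 8/53 40/153 20/153 -1672/8109 4 7 E
3 1/4 5/26 5/52 -23/104 3 7 S
4 40/233 40/353 20/353 -11720/82249 3 8 W
5 20/169 20/149 10/149 -3180/25181 4 8 N
final 4 7 E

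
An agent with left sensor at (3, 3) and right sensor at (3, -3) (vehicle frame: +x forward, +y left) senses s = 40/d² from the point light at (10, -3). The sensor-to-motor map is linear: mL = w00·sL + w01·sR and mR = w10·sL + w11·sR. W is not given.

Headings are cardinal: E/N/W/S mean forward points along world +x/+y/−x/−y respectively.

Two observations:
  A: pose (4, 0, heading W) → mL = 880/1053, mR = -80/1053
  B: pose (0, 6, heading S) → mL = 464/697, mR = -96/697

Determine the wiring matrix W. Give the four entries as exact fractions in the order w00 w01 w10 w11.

1 1 -1/2 1/2

obs A: pose=(4,0,W) → sL=40/81, sR=40/117, mL=880/1053, mR=-80/1053
obs B: pose=(0,6,S) → sL=8/17, sR=8/41, mL=464/697, mR=-96/697
sensor matrix S = [[40/81, 40/117], [8/17, 8/41]]; det S = -47360/733941
solve [mL_A; mL_B] = S·[w00; w01] and [mR_A; mR_B] = S·[w10; w11]:
  w00 = 1, w01 = 1, w10 = -1/2, w11 = 1/2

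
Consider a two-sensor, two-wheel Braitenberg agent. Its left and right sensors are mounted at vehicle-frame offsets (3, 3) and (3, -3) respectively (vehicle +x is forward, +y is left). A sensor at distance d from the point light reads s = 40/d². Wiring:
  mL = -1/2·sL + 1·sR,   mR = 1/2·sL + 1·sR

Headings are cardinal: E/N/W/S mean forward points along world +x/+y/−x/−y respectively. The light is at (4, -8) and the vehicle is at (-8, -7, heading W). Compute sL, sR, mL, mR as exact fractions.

left sensor world pos  = (-11, -10); dL² = 229
right sensor world pos = (-11, -4); dR² = 241
sL = 40/229 = 40/229
sR = 40/241 = 40/241
mL = -1/2·sL + 1·sR = 4340/55189
mR = 1/2·sL + 1·sR = 13980/55189

40/229 40/241 4340/55189 13980/55189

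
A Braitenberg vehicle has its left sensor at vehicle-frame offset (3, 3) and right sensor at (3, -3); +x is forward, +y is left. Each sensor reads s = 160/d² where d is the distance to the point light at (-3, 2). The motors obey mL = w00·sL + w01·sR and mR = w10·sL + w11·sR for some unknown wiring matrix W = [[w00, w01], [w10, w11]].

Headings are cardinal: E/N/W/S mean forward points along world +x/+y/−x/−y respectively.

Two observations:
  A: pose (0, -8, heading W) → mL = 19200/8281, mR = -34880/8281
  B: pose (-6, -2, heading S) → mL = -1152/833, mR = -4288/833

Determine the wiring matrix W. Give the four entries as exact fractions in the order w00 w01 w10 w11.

obs A: pose=(0,-8,W) → sL=160/169, sR=160/49, mL=19200/8281, mR=-34880/8281
obs B: pose=(-6,-2,S) → sL=160/49, sR=32/17, mL=-1152/833, mR=-4288/833
sensor matrix S = [[160/169, 160/49], [160/49, 32/17]]; det S = -61255680/6898073
solve [mL_A; mL_B] = S·[w00; w01] and [mR_A; mR_B] = S·[w10; w11]:
  w00 = -1, w01 = 1, w10 = -1, w11 = -1

-1 1 -1 -1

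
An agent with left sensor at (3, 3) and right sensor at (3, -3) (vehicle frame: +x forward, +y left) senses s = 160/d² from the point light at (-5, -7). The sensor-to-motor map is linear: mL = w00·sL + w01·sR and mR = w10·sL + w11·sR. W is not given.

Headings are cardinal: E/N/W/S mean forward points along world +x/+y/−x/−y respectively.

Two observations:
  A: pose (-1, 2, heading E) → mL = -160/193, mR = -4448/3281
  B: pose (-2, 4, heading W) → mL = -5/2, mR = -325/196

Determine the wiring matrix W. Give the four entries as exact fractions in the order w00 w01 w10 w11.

-1 0 -1/2 -1/2

obs A: pose=(-1,2,E) → sL=160/193, sR=32/17, mL=-160/193, mR=-4448/3281
obs B: pose=(-2,4,W) → sL=5/2, sR=40/49, mL=-5/2, mR=-325/196
sensor matrix S = [[160/193, 32/17], [5/2, 40/49]]; det S = -647760/160769
solve [mL_A; mL_B] = S·[w00; w01] and [mR_A; mR_B] = S·[w10; w11]:
  w00 = -1, w01 = 0, w10 = -1/2, w11 = -1/2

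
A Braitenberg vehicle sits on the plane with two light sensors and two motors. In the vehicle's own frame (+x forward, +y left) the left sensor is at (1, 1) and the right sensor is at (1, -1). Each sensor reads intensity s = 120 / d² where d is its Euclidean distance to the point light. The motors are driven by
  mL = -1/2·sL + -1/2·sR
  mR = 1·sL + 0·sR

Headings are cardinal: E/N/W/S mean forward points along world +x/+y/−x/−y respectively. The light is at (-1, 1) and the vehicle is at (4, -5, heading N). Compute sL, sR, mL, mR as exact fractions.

left sensor world pos  = (3, -4); dL² = 41
right sensor world pos = (5, -4); dR² = 61
sL = 120/41 = 120/41
sR = 120/61 = 120/61
mL = -1/2·sL + -1/2·sR = -6120/2501
mR = 1·sL + 0·sR = 120/41

120/41 120/61 -6120/2501 120/41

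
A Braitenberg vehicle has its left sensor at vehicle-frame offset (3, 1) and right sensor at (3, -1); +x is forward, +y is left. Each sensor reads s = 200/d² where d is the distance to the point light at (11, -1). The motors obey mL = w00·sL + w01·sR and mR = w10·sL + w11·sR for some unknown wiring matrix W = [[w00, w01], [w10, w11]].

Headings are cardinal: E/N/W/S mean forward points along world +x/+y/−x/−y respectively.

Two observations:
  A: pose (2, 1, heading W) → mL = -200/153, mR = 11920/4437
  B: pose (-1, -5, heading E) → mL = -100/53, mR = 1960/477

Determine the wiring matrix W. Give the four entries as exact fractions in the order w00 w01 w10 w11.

0 -1 1 1

obs A: pose=(2,1,W) → sL=40/29, sR=200/153, mL=-200/153, mR=11920/4437
obs B: pose=(-1,-5,E) → sL=20/9, sR=100/53, mL=-100/53, mR=1960/477
sensor matrix S = [[40/29, 200/153], [20/9, 100/53]]; det S = -640000/2116449
solve [mL_A; mL_B] = S·[w00; w01] and [mR_A; mR_B] = S·[w10; w11]:
  w00 = 0, w01 = -1, w10 = 1, w11 = 1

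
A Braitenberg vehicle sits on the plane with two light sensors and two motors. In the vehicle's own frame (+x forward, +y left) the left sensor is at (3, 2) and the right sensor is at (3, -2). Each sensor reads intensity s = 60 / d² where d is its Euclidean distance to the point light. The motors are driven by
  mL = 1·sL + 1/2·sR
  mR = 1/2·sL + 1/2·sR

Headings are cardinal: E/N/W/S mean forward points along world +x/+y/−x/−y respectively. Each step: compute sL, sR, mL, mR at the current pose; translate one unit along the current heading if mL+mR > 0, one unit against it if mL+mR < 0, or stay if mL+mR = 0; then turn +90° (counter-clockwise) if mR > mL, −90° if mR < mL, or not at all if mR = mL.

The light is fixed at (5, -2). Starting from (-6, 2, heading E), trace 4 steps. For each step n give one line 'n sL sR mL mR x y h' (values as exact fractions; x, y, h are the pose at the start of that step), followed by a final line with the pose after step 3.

0 3/5 15/17 177/170 63/85 -6 2 E
1 12/13 12/29 426/377 252/377 -5 2 S
2 6/17 30/97 837/1649 546/1649 -5 1 W
3 12/41 20/39 878/1599 644/1599 -6 1 N
final -6 2 E

n=0: pose=(-6,2,E); sL=3/5, sR=15/17; mL=177/170, mR=63/85; mL+mR=303/170 → advance +1; mR−mL=-3/10 → turn -1·90°
n=1: pose=(-5,2,S); sL=12/13, sR=12/29; mL=426/377, mR=252/377; mL+mR=678/377 → advance +1; mR−mL=-6/13 → turn -1·90°
n=2: pose=(-5,1,W); sL=6/17, sR=30/97; mL=837/1649, mR=546/1649; mL+mR=1383/1649 → advance +1; mR−mL=-3/17 → turn -1·90°
n=3: pose=(-6,1,N); sL=12/41, sR=20/39; mL=878/1599, mR=644/1599; mL+mR=1522/1599 → advance +1; mR−mL=-6/41 → turn -1·90°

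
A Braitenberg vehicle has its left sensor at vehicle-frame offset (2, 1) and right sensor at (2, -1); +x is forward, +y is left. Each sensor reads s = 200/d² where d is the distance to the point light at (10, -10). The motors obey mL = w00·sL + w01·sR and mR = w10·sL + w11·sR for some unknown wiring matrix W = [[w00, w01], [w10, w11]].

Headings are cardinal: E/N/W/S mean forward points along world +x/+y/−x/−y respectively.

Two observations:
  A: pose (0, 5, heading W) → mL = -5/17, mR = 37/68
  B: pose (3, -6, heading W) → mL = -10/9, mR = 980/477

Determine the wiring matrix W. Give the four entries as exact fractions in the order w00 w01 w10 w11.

obs A: pose=(0,5,W) → sL=10/17, sR=1/2, mL=-5/17, mR=37/68
obs B: pose=(3,-6,W) → sL=20/9, sR=100/53, mL=-10/9, mR=980/477
sensor matrix S = [[10/17, 1/2], [20/9, 100/53]]; det S = -10/8109
solve [mL_A; mL_B] = S·[w00; w01] and [mR_A; mR_B] = S·[w10; w11]:
  w00 = -1/2, w01 = 0, w10 = 1/2, w11 = 1/2

-1/2 0 1/2 1/2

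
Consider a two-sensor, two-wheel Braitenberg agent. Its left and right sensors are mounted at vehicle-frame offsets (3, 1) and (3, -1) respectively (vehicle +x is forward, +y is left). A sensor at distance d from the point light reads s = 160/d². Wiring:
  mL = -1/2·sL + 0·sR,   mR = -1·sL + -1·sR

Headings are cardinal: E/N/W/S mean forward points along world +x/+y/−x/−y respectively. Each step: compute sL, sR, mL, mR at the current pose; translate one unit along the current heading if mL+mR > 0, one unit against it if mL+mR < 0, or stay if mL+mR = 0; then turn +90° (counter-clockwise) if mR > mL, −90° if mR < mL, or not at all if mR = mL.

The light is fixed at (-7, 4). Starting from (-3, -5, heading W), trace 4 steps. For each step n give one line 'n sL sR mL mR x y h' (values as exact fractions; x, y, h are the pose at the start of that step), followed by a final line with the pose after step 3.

0 160/101 32/13 -80/101 -5312/1313 -3 -5 W
1 40/13 20/9 -20/13 -620/117 -2 -5 N
2 32/29 32/37 -16/29 -2112/1073 -2 -6 E
3 80/97 80/89 -40/97 -14880/8633 -3 -6 S
final -3 -5 W

n=0: pose=(-3,-5,W); sL=160/101, sR=32/13; mL=-80/101, mR=-5312/1313; mL+mR=-6352/1313 → advance -1; mR−mL=-4272/1313 → turn -1·90°
n=1: pose=(-2,-5,N); sL=40/13, sR=20/9; mL=-20/13, mR=-620/117; mL+mR=-800/117 → advance -1; mR−mL=-440/117 → turn -1·90°
n=2: pose=(-2,-6,E); sL=32/29, sR=32/37; mL=-16/29, mR=-2112/1073; mL+mR=-2704/1073 → advance -1; mR−mL=-1520/1073 → turn -1·90°
n=3: pose=(-3,-6,S); sL=80/97, sR=80/89; mL=-40/97, mR=-14880/8633; mL+mR=-18440/8633 → advance -1; mR−mL=-11320/8633 → turn -1·90°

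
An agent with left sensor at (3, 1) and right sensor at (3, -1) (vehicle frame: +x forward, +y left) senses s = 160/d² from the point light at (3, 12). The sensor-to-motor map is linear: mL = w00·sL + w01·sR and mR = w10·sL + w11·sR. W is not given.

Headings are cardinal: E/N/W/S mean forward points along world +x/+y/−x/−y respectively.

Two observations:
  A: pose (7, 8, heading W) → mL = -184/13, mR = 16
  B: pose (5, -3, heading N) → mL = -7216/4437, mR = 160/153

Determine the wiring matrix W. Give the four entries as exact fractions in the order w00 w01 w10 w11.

obs A: pose=(7,8,W) → sL=80/13, sR=16, mL=-184/13, mR=16
obs B: pose=(5,-3,N) → sL=32/29, sR=160/153, mL=-7216/4437, mR=160/153
sensor matrix S = [[80/13, 16], [32/29, 160/153]]; det S = -647168/57681
solve [mL_A; mL_B] = S·[w00; w01] and [mR_A; mR_B] = S·[w10; w11]:
  w00 = -1, w01 = -1/2, w10 = 0, w11 = 1

-1 -1/2 0 1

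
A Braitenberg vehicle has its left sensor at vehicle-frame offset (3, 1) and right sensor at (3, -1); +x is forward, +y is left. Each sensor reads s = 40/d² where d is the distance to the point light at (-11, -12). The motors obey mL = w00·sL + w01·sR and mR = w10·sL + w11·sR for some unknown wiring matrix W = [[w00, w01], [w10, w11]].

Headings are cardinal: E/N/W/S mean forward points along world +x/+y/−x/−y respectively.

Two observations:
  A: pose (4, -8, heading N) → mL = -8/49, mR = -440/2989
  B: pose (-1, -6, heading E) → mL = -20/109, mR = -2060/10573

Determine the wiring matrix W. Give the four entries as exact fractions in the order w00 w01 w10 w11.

obs A: pose=(4,-8,N) → sL=8/49, sR=8/61, mL=-8/49, mR=-440/2989
obs B: pose=(-1,-6,E) → sL=20/109, sR=20/97, mL=-20/109, mR=-2060/10573
sensor matrix S = [[8/49, 8/61], [20/109, 20/97]]; det S = 303360/31602697
solve [mL_A; mL_B] = S·[w00; w01] and [mR_A; mR_B] = S·[w10; w11]:
  w00 = -1, w01 = 0, w10 = -1/2, w11 = -1/2

-1 0 -1/2 -1/2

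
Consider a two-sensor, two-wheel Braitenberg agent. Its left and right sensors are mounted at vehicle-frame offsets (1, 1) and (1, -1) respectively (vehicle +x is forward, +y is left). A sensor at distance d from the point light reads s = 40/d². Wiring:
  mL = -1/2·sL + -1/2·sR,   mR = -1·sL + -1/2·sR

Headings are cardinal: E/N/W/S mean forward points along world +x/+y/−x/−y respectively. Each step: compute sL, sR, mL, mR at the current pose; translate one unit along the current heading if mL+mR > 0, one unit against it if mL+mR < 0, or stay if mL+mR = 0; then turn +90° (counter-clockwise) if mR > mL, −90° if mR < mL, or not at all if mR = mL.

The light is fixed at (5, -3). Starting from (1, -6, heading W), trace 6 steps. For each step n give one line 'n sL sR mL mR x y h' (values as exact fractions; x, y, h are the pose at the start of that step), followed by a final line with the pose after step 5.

0 40/41 40/29 -1400/1189 -1980/1189 1 -6 W
1 2 5 -7/2 -9/2 2 -6 N
2 40/13 40/29 -840/377 -1420/377 2 -7 E
3 20/17 4/5 -84/85 -134/85 1 -7 S
4 40/41 40/29 -1400/1189 -1980/1189 1 -6 W
5 2 5 -7/2 -9/2 2 -6 N
final 2 -7 E

n=0: pose=(1,-6,W); sL=40/41, sR=40/29; mL=-1400/1189, mR=-1980/1189; mL+mR=-3380/1189 → advance -1; mR−mL=-20/41 → turn -1·90°
n=1: pose=(2,-6,N); sL=2, sR=5; mL=-7/2, mR=-9/2; mL+mR=-8 → advance -1; mR−mL=-1 → turn -1·90°
n=2: pose=(2,-7,E); sL=40/13, sR=40/29; mL=-840/377, mR=-1420/377; mL+mR=-2260/377 → advance -1; mR−mL=-20/13 → turn -1·90°
n=3: pose=(1,-7,S); sL=20/17, sR=4/5; mL=-84/85, mR=-134/85; mL+mR=-218/85 → advance -1; mR−mL=-10/17 → turn -1·90°
n=4: pose=(1,-6,W); sL=40/41, sR=40/29; mL=-1400/1189, mR=-1980/1189; mL+mR=-3380/1189 → advance -1; mR−mL=-20/41 → turn -1·90°
n=5: pose=(2,-6,N); sL=2, sR=5; mL=-7/2, mR=-9/2; mL+mR=-8 → advance -1; mR−mL=-1 → turn -1·90°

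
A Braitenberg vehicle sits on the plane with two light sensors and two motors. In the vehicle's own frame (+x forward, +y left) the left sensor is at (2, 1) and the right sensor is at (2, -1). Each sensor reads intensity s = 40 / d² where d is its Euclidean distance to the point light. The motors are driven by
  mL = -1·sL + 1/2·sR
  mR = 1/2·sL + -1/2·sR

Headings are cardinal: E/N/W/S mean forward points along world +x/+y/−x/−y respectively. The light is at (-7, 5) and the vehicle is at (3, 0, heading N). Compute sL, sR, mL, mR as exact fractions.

4/9 4/13 -34/117 8/117

left sensor world pos  = (2, 2); dL² = 90
right sensor world pos = (4, 2); dR² = 130
sL = 40/90 = 4/9
sR = 40/130 = 4/13
mL = -1·sL + 1/2·sR = -34/117
mR = 1/2·sL + -1/2·sR = 8/117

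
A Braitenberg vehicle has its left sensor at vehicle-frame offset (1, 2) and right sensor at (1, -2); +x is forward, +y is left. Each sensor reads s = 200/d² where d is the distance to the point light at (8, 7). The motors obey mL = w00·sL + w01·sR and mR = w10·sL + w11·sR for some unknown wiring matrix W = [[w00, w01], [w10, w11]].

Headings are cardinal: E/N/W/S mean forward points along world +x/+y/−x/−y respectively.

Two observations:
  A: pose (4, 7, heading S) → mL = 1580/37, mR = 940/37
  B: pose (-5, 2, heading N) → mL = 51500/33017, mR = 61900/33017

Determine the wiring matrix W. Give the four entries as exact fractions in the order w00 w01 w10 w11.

obs A: pose=(4,7,S) → sL=40, sR=200/37, mL=1580/37, mR=940/37
obs B: pose=(-5,2,N) → sL=200/241, sR=200/137, mL=51500/33017, mR=61900/33017
sensor matrix S = [[40, 200/37], [200/241, 200/137]]; det S = 65856000/1221629
solve [mL_A; mL_B] = S·[w00; w01] and [mR_A; mR_B] = S·[w10; w11]:
  w00 = 1, w01 = 1/2, w10 = 1/2, w11 = 1

1 1/2 1/2 1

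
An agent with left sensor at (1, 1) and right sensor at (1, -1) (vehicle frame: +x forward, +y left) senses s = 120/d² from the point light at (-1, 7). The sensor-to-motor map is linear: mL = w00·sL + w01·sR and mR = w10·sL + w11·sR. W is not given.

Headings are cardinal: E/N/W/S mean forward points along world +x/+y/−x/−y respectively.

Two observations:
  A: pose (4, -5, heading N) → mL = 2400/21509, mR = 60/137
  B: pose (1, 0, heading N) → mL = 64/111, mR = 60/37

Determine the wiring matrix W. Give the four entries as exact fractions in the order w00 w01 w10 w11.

obs A: pose=(4,-5,N) → sL=120/137, sR=120/157, mL=2400/21509, mR=60/137
obs B: pose=(1,0,N) → sL=120/37, sR=8/3, mL=64/111, mR=60/37
sensor matrix S = [[120/137, 120/157], [120/37, 8/3]]; det S = -113920/795833
solve [mL_A; mL_B] = S·[w00; w01] and [mR_A; mR_B] = S·[w10; w11]:
  w00 = 1, w01 = -1, w10 = 1/2, w11 = 0

1 -1 1/2 0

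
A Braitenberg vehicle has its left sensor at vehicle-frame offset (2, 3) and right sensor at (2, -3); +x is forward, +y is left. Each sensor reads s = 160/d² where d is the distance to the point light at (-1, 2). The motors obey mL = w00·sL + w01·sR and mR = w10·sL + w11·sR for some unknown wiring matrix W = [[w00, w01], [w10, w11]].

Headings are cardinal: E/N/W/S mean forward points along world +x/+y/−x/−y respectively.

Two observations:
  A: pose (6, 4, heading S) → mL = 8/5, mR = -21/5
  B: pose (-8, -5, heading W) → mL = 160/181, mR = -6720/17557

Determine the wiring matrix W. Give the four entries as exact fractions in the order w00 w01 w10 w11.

1 0 1/2 -1/2

obs A: pose=(6,4,S) → sL=8/5, sR=10, mL=8/5, mR=-21/5
obs B: pose=(-8,-5,W) → sL=160/181, sR=160/97, mL=160/181, mR=-6720/17557
sensor matrix S = [[8/5, 10], [160/181, 160/97]]; det S = -108864/17557
solve [mL_A; mL_B] = S·[w00; w01] and [mR_A; mR_B] = S·[w10; w11]:
  w00 = 1, w01 = 0, w10 = 1/2, w11 = -1/2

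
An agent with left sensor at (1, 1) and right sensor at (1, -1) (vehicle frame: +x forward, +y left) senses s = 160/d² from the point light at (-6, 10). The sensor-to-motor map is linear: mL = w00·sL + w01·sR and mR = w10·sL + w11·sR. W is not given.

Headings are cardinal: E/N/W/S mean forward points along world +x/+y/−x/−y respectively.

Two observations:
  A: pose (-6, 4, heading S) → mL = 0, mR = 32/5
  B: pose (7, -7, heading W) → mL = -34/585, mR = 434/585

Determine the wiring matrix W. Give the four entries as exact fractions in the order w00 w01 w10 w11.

obs A: pose=(-6,4,S) → sL=16/5, sR=16/5, mL=0, mR=32/5
obs B: pose=(7,-7,W) → sL=40/117, sR=2/5, mL=-34/585, mR=434/585
sensor matrix S = [[16/5, 16/5], [40/117, 2/5]]; det S = 544/2925
solve [mL_A; mL_B] = S·[w00; w01] and [mR_A; mR_B] = S·[w10; w11]:
  w00 = 1, w01 = -1, w10 = 1, w11 = 1

1 -1 1 1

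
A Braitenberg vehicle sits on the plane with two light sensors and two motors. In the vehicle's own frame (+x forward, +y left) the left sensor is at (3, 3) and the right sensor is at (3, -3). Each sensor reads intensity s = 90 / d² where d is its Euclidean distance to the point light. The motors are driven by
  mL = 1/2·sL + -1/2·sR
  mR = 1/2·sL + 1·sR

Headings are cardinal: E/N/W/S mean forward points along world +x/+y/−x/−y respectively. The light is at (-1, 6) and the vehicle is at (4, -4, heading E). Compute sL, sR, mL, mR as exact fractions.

left sensor world pos  = (7, -1); dL² = 113
right sensor world pos = (7, -7); dR² = 233
sL = 90/113 = 90/113
sR = 90/233 = 90/233
mL = 1/2·sL + -1/2·sR = 5400/26329
mR = 1/2·sL + 1·sR = 20655/26329

90/113 90/233 5400/26329 20655/26329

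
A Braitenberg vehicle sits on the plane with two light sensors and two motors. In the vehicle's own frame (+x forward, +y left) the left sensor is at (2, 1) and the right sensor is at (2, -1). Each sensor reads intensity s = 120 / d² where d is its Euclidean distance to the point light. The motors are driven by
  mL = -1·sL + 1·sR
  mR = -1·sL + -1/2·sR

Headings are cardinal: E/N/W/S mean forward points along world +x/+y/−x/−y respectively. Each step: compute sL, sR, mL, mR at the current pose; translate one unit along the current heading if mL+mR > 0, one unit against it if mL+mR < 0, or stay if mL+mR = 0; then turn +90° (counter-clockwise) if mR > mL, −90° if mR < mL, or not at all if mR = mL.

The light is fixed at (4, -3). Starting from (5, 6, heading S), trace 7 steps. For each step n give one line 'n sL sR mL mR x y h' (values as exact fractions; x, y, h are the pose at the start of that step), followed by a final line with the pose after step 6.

n=0: pose=(5,6,S); sL=120/53, sR=120/49; mL=480/2597, mR=-9060/2597; mL+mR=-8580/2597 → advance -1; mR−mL=-180/49 → turn -1·90°
n=1: pose=(5,7,W); sL=60/41, sR=60/61; mL=-1200/2501, mR=-4890/2501; mL+mR=-6090/2501 → advance -1; mR−mL=-90/61 → turn -1·90°
n=2: pose=(6,7,N); sL=24/29, sR=40/51; mL=-64/1479, mR=-1804/1479; mL+mR=-1868/1479 → advance -1; mR−mL=-20/17 → turn -1·90°
n=3: pose=(6,6,E); sL=30/29, sR=3/2; mL=27/58, mR=-207/116; mL+mR=-153/116 → advance -1; mR−mL=-9/4 → turn -1·90°
n=4: pose=(5,6,S); sL=120/53, sR=120/49; mL=480/2597, mR=-9060/2597; mL+mR=-8580/2597 → advance -1; mR−mL=-180/49 → turn -1·90°
n=5: pose=(5,7,W); sL=60/41, sR=60/61; mL=-1200/2501, mR=-4890/2501; mL+mR=-6090/2501 → advance -1; mR−mL=-90/61 → turn -1·90°
n=6: pose=(6,7,N); sL=24/29, sR=40/51; mL=-64/1479, mR=-1804/1479; mL+mR=-1868/1479 → advance -1; mR−mL=-20/17 → turn -1·90°

0 120/53 120/49 480/2597 -9060/2597 5 6 S
1 60/41 60/61 -1200/2501 -4890/2501 5 7 W
2 24/29 40/51 -64/1479 -1804/1479 6 7 N
3 30/29 3/2 27/58 -207/116 6 6 E
4 120/53 120/49 480/2597 -9060/2597 5 6 S
5 60/41 60/61 -1200/2501 -4890/2501 5 7 W
6 24/29 40/51 -64/1479 -1804/1479 6 7 N
final 6 6 E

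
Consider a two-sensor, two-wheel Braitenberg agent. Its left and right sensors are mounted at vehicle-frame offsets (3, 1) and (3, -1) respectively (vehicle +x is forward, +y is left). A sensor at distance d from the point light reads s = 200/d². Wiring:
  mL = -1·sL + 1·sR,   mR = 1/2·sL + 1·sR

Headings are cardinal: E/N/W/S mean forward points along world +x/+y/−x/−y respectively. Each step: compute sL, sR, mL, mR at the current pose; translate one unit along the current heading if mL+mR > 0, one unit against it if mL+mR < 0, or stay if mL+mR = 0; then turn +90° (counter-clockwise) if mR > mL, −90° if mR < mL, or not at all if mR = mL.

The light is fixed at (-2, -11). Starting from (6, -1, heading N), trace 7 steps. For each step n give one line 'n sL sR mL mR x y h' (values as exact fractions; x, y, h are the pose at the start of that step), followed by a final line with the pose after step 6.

n=0: pose=(6,-1,N); sL=100/109, sR=4/5; mL=-64/545, mR=686/545; mL+mR=622/545 → advance +1; mR−mL=150/109 → turn +1·90°
n=1: pose=(6,0,W); sL=8/5, sR=200/169; mL=-352/845, mR=1676/845; mL+mR=1324/845 → advance +1; mR−mL=12/5 → turn +1·90°
n=2: pose=(5,0,S); sL=25/16, sR=2; mL=7/16, mR=89/32; mL+mR=103/32 → advance +1; mR−mL=75/32 → turn +1·90°
n=3: pose=(5,-1,E); sL=200/221, sR=200/181; mL=8000/40001, mR=62300/40001; mL+mR=70300/40001 → advance +1; mR−mL=300/221 → turn +1·90°
n=4: pose=(6,-1,N); sL=100/109, sR=4/5; mL=-64/545, mR=686/545; mL+mR=622/545 → advance +1; mR−mL=150/109 → turn +1·90°
n=5: pose=(6,0,W); sL=8/5, sR=200/169; mL=-352/845, mR=1676/845; mL+mR=1324/845 → advance +1; mR−mL=12/5 → turn +1·90°
n=6: pose=(5,0,S); sL=25/16, sR=2; mL=7/16, mR=89/32; mL+mR=103/32 → advance +1; mR−mL=75/32 → turn +1·90°

0 100/109 4/5 -64/545 686/545 6 -1 N
1 8/5 200/169 -352/845 1676/845 6 0 W
2 25/16 2 7/16 89/32 5 0 S
3 200/221 200/181 8000/40001 62300/40001 5 -1 E
4 100/109 4/5 -64/545 686/545 6 -1 N
5 8/5 200/169 -352/845 1676/845 6 0 W
6 25/16 2 7/16 89/32 5 0 S
final 5 -1 E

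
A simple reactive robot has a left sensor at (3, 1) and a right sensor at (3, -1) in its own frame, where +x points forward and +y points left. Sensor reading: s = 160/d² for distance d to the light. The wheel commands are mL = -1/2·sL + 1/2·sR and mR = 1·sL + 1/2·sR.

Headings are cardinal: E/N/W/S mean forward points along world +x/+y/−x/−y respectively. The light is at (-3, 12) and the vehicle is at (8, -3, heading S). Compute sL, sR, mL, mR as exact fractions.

40/117 20/53 110/6201 3290/6201

left sensor world pos  = (9, -6); dL² = 468
right sensor world pos = (7, -6); dR² = 424
sL = 160/468 = 40/117
sR = 160/424 = 20/53
mL = -1/2·sL + 1/2·sR = 110/6201
mR = 1·sL + 1/2·sR = 3290/6201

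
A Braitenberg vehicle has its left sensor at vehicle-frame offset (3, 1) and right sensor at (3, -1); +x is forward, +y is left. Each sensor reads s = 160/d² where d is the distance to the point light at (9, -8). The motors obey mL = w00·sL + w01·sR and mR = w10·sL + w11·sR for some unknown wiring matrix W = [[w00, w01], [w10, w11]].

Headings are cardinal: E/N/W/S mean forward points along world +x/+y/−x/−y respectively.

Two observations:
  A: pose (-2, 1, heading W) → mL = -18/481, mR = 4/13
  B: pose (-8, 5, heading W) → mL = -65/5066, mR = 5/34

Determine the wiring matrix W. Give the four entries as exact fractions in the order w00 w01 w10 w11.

-1/2 1/2 1/2 0

obs A: pose=(-2,1,W) → sL=8/13, sR=20/37, mL=-18/481, mR=4/13
obs B: pose=(-8,5,W) → sL=5/17, sR=40/149, mL=-65/5066, mR=5/34
sensor matrix S = [[8/13, 20/37], [5/17, 40/149]]; det S = 7580/1218373
solve [mL_A; mL_B] = S·[w00; w01] and [mR_A; mR_B] = S·[w10; w11]:
  w00 = -1/2, w01 = 1/2, w10 = 1/2, w11 = 0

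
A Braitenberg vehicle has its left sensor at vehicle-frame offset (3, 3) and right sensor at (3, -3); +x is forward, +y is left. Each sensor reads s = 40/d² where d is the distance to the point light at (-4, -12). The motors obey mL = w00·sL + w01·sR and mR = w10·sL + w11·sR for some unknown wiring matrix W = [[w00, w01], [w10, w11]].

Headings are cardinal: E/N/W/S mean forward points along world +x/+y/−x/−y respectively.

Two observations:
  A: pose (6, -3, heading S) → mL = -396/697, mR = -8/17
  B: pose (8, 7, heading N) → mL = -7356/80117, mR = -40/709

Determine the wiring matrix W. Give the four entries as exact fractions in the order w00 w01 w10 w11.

obs A: pose=(6,-3,S) → sL=8/41, sR=8/17, mL=-396/697, mR=-8/17
obs B: pose=(8,7,N) → sL=8/113, sR=40/709, mL=-7356/80117, mR=-40/709
sensor matrix S = [[8/41, 8/17], [8/113, 40/709]]; det S = -1245696/55841549
solve [mL_A; mL_B] = S·[w00; w01] and [mR_A; mR_B] = S·[w10; w11]:
  w00 = -1/2, w01 = -1, w10 = 0, w11 = -1

-1/2 -1 0 -1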